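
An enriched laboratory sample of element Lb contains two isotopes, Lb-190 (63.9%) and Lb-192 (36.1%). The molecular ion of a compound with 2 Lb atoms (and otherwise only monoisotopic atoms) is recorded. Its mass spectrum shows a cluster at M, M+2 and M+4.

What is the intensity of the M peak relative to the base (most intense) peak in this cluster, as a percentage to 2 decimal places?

88.50%

Binomial terms of (0.639 + 0.361)^2: M 0.4083, M+2 0.4614, M+4 0.1303 → M+2 is the base peak.
P(M+2) = C(2,1) × 0.639^1 × 0.361^1 = 2 × 0.6390 × 0.3610 = 0.461358 (base)
P(M) = C(2,0) × 0.639^2 × 0.361^0 = 1 × 0.408321 × 1.0000 = 0.408321
Relative intensity = 0.408321 / 0.461358 × 100 = 88.50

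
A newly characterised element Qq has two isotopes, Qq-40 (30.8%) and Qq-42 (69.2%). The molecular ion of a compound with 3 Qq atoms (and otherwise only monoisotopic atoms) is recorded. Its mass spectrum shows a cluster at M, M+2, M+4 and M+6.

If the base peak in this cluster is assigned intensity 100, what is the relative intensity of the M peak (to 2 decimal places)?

(0.308 + 0.692)^3 gives M 0.0292, M+2 0.1969, M+4 0.4425, M+6 0.3314; the largest is M+4.
P(M+4) = C(3,2) × 0.308^1 × 0.692^2 = 3 × 0.3080 × 0.478864 = 0.442470 (base)
P(M) = C(3,0) × 0.308^3 × 0.692^0 = 1 × 0.02921811 × 1.0000 = 0.029218
Relative intensity = 0.029218 / 0.442470 × 100 = 6.60

6.60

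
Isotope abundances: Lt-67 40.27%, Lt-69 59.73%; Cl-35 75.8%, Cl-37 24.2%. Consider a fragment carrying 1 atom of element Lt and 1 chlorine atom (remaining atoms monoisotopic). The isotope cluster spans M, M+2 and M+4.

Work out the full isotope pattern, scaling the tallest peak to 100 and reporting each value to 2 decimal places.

Element Lt pattern (n=1): 0.4027 : 0.5973
Chlorine pattern (n=1): 0.7580 : 0.2420
Convolve the two distributions (both contribute in 2-u steps):
  M: 0.4027×0.7580 = 0.305247
  M+2: 0.4027×0.2420 + 0.5973×0.7580 = 0.550207
  M+4: 0.5973×0.2420 = 0.144547
Scale to base peak (0.550207) = 100: 55.48 : 100.00 : 26.27

55.48 : 100.00 : 26.27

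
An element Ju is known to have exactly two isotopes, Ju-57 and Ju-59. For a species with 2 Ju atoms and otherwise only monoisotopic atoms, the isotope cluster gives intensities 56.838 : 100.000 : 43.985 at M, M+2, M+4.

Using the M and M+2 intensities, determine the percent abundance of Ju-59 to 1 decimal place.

Let p = fractional abundance of Ju-57. I(M+2)/I(M) = [C(2,1)·p^1·(1−p)] / p^2 = 2·(1−p)/p = 100.000/56.838 = 1.7594
(1−p)/p = 1.7594/2 = 0.8797  ⇒  p = 1/(1 + 0.8797) = 0.5320
Ju-57: 53.2%, Ju-59: 46.8%.

46.8%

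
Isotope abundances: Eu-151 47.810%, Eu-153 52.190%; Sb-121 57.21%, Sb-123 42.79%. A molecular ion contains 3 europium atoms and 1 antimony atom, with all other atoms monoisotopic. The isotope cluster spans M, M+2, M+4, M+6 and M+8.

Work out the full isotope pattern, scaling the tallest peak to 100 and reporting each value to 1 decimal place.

16.6 : 66.8 : 100.0 : 66.0 : 16.1

Europium pattern (n=3): 0.10928391 : 0.3578871 : 0.39067407 : 0.14215492
Antimony pattern (n=1): 0.5721 : 0.4279
Convolve the two distributions (both contribute in 2-u steps):
  M: 0.10928391×0.5721 = 0.062521
  M+2: 0.10928391×0.4279 + 0.3578871×0.5721 = 0.251510
  M+4: 0.3578871×0.4279 + 0.39067407×0.5721 = 0.376645
  M+6: 0.39067407×0.4279 + 0.14215492×0.5721 = 0.248496
  M+8: 0.14215492×0.4279 = 0.060828
Scale to base peak (0.376645) = 100: 16.6 : 66.8 : 100.0 : 66.0 : 16.1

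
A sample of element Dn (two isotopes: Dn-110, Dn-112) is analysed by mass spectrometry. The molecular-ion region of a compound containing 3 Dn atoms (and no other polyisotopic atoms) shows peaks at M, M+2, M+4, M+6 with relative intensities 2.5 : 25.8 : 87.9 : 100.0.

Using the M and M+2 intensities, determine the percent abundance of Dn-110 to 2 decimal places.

If p is the fraction of Dn that is Dn-110, then I(M+2)/I(M) = [C(3,1)·p^2·(1−p)] / p^3 = 3·(1−p)/p = 25.8/2.5 = 10.3200
(1−p)/p = 10.3200/3 = 3.4400  ⇒  p = 1/(1 + 3.4400) = 0.2252
Dn-110: 22.52%, Dn-112: 77.48%.

22.52%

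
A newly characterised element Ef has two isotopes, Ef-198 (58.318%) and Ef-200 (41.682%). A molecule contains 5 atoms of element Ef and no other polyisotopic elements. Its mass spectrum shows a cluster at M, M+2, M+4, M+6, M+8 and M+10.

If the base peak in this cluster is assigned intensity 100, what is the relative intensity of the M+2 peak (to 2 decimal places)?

69.96

(0.58318 + 0.41682)^5 gives M 0.0675, M+2 0.2411, M+4 0.3446, M+6 0.2463, M+8 0.0880, M+10 0.0126; the largest is M+4.
P(M+4) = C(5,2) × 0.58318^3 × 0.41682^2 = 10 × 0.19833888 × 0.17373891 = 0.344592 (base)
P(M+2) = C(5,1) × 0.58318^4 × 0.41682^1 = 5 × 0.11566727 × 0.41682 = 0.241062
Relative intensity = 0.241062 / 0.344592 × 100 = 69.96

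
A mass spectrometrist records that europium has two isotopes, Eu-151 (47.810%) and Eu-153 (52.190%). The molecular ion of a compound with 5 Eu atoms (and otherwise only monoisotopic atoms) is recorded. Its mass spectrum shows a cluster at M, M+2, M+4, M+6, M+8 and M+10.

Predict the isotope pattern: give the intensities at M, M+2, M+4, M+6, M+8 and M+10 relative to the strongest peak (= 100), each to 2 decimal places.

The 5 Eu atoms are independent, so intensities follow the terms of (0.47810 + 0.52190)^5.
P(M) = 0.47810^5 = 0.024980
P(M+2) = 5 × 0.47810^4 × 0.52190^1 = 0.136343
P(M+4) = 10 × 0.47810^3 × 0.52190^2 = 0.297667
P(M+6) = 10 × 0.47810^2 × 0.52190^3 = 0.324937
P(M+8) = 5 × 0.47810^1 × 0.52190^4 = 0.177353
P(M+10) = 0.52190^5 = 0.038720
The M+6 peak is largest (0.324937); scaling to 100 gives 7.69 : 41.96 : 91.61 : 100.00 : 54.58 : 11.92.

7.69 : 41.96 : 91.61 : 100.00 : 54.58 : 11.92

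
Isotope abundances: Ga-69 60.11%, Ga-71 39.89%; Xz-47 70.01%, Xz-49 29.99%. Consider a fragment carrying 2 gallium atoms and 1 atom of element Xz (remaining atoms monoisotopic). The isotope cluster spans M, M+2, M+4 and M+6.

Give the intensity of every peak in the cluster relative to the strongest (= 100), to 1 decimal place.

57.0 : 100.0 : 57.5 : 10.7

Gallium pattern (n=2): 0.36132121 : 0.47955758 : 0.15912121
Element Xz pattern (n=1): 0.7001 : 0.2999
Convolve the two distributions (both contribute in 2-u steps):
  M: 0.36132121×0.7001 = 0.252961
  M+2: 0.36132121×0.2999 + 0.47955758×0.7001 = 0.444098
  M+4: 0.47955758×0.2999 + 0.15912121×0.7001 = 0.255220
  M+6: 0.15912121×0.2999 = 0.047720
Scale to base peak (0.444098) = 100: 57.0 : 100.0 : 57.5 : 10.7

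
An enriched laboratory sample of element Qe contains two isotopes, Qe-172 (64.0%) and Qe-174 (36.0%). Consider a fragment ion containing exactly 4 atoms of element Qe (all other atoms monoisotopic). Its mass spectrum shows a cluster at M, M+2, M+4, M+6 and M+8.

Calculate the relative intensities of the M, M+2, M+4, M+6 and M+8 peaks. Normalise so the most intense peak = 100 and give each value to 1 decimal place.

44.4 : 100.0 : 84.4 : 31.6 : 4.4

The 4 Qe atoms are independent, so intensities follow the terms of (0.640 + 0.360)^4.
P(M) = 0.640^4 = 0.167772
P(M+2) = 4 × 0.640^3 × 0.360^1 = 0.377487
P(M+4) = 6 × 0.640^2 × 0.360^2 = 0.318505
P(M+6) = 4 × 0.640^1 × 0.360^3 = 0.119439
P(M+8) = 0.360^4 = 0.016796
The M+2 peak is largest (0.377487); scaling to 100 gives 44.4 : 100.0 : 84.4 : 31.6 : 4.4.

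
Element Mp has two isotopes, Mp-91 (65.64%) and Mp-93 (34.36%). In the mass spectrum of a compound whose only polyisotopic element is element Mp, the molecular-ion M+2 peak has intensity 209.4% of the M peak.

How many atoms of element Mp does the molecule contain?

4

With n Mp atoms, P(M+2)/P(M) = C(n,1)·p^(n−1)q / p^n = n·q/p = n · 0.3436/0.6564.
n = 2.094 × 0.6564/0.3436 = 4.00 ≈ 4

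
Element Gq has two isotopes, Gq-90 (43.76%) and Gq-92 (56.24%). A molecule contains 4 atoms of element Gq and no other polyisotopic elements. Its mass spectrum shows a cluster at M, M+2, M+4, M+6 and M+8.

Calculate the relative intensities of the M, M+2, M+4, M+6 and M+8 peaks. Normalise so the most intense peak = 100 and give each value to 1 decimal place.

The 4 Gq atoms are independent, so intensities follow the terms of (0.4376 + 0.5624)^4.
P(M) = 0.4376^4 = 0.036670
P(M+2) = 4 × 0.4376^3 × 0.5624^1 = 0.188511
P(M+4) = 6 × 0.4376^2 × 0.5624^2 = 0.363410
P(M+6) = 4 × 0.4376^1 × 0.5624^3 = 0.311367
P(M+8) = 0.5624^4 = 0.100042
The M+4 peak is largest (0.363410); scaling to 100 gives 10.1 : 51.9 : 100.0 : 85.7 : 27.5.

10.1 : 51.9 : 100.0 : 85.7 : 27.5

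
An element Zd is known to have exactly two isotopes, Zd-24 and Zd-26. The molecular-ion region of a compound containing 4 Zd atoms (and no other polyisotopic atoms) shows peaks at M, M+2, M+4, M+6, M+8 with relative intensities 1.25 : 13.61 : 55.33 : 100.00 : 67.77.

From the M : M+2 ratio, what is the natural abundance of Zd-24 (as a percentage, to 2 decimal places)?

26.87%

If p is the fraction of Zd that is Zd-24, then I(M+2)/I(M) = [C(4,1)·p^3·(1−p)] / p^4 = 4·(1−p)/p = 13.61/1.25 = 10.8880
(1−p)/p = 10.8880/4 = 2.7220  ⇒  p = 1/(1 + 2.7220) = 0.2687
Zd-24: 26.87%, Zd-26: 73.13%.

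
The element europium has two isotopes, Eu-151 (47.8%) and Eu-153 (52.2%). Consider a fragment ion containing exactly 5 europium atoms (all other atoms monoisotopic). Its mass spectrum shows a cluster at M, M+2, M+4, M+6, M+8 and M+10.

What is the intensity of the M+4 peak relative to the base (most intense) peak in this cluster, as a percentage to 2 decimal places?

91.57%

(0.478 + 0.522)^5 gives M 0.0250, M+2 0.1363, M+4 0.2976, M+6 0.3250, M+8 0.1775, M+10 0.0388; the largest is M+6.
P(M+6) = C(5,3) × 0.478^2 × 0.522^3 = 10 × 0.228484 × 0.14223665 = 0.324988 (base)
P(M+4) = C(5,2) × 0.478^3 × 0.522^2 = 10 × 0.10921535 × 0.272484 = 0.297594
Relative intensity = 0.297594 / 0.324988 × 100 = 91.57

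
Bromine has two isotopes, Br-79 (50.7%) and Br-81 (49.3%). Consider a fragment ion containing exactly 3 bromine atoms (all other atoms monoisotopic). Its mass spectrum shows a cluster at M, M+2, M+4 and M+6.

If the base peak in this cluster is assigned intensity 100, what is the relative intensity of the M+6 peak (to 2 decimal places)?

Term probabilities: M 0.1303, M+2 0.3802, M+4 0.3697, M+6 0.1198. Base peak = M+2.
P(M+2) = C(3,1) × 0.507^2 × 0.493^1 = 3 × 0.257049 × 0.4930 = 0.380175 (base)
P(M+6) = C(3,3) × 0.507^0 × 0.493^3 = 1 × 1.0000 × 0.11982316 = 0.119823
Relative intensity = 0.119823 / 0.380175 × 100 = 31.52

31.52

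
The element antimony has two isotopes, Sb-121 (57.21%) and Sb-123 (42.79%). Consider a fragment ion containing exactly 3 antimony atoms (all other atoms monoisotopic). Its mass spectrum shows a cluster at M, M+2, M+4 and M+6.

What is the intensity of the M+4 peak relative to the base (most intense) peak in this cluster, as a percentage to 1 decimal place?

(0.5721 + 0.4279)^3 gives M 0.1872, M+2 0.4202, M+4 0.3143, M+6 0.0783; the largest is M+2.
P(M+2) = C(3,1) × 0.5721^2 × 0.4279^1 = 3 × 0.32729841 × 0.4279 = 0.420153 (base)
P(M+4) = C(3,2) × 0.5721^1 × 0.4279^2 = 3 × 0.5721 × 0.18309841 = 0.314252
Relative intensity = 0.314252 / 0.420153 × 100 = 74.8

74.8%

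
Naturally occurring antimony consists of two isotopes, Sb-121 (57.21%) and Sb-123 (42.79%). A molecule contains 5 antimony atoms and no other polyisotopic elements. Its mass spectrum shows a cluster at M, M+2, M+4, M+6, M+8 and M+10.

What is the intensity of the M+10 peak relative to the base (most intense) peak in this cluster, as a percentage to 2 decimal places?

4.18%

Term probabilities: M 0.0613, M+2 0.2292, M+4 0.3428, M+6 0.2564, M+8 0.0959, M+10 0.0143. Base peak = M+4.
P(M+4) = C(5,2) × 0.5721^3 × 0.4279^2 = 10 × 0.18724742 × 0.18309841 = 0.342847 (base)
P(M+10) = C(5,5) × 0.5721^0 × 0.4279^5 = 1 × 1.0000 × 0.01434536 = 0.014345
Relative intensity = 0.014345 / 0.342847 × 100 = 4.18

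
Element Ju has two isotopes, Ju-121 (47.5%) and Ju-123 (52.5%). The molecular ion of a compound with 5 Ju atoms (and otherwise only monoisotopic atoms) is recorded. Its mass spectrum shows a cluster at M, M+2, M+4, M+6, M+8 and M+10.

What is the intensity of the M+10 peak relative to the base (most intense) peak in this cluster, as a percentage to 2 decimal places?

12.22%

(0.475 + 0.525)^5 gives M 0.0242, M+2 0.1336, M+4 0.2954, M+6 0.3265, M+8 0.1804, M+10 0.0399; the largest is M+6.
P(M+6) = C(5,3) × 0.475^2 × 0.525^3 = 10 × 0.225625 × 0.14470313 = 0.326486 (base)
P(M+10) = C(5,5) × 0.475^0 × 0.525^5 = 1 × 1.0000 × 0.0398838 = 0.039884
Relative intensity = 0.039884 / 0.326486 × 100 = 12.22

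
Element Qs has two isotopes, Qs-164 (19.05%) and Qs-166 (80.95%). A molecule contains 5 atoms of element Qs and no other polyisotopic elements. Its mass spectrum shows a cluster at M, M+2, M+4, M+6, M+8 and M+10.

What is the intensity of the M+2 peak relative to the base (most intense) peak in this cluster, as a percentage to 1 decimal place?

Binomial terms of (0.1905 + 0.8095)^5: M 0.0003, M+2 0.0053, M+4 0.0453, M+6 0.1925, M+8 0.4090, M+10 0.3476 → M+8 is the base peak.
P(M+8) = C(5,4) × 0.1905^1 × 0.8095^4 = 5 × 0.1905 × 0.42940531 = 0.409009 (base)
P(M+2) = C(5,1) × 0.1905^4 × 0.8095^1 = 5 × 0.00131698 × 0.8095 = 0.005330
Relative intensity = 0.005330 / 0.409009 × 100 = 1.3

1.3%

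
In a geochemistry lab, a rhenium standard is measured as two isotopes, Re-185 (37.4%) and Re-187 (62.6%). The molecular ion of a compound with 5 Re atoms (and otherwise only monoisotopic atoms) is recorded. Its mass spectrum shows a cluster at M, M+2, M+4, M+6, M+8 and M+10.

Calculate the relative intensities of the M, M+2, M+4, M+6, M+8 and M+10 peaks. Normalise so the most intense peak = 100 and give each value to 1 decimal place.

2.1 : 17.8 : 59.7 : 100.0 : 83.7 : 28.0

The 5 Re atoms are independent, so intensities follow the terms of (0.374 + 0.626)^5.
P(M) = 0.374^5 = 0.007317
P(M+2) = 5 × 0.374^4 × 0.626^1 = 0.061239
P(M+4) = 10 × 0.374^3 × 0.626^2 = 0.205005
P(M+6) = 10 × 0.374^2 × 0.626^3 = 0.343136
P(M+8) = 5 × 0.374^1 × 0.626^4 = 0.287170
P(M+10) = 0.626^5 = 0.096133
The M+6 peak is largest (0.343136); scaling to 100 gives 2.1 : 17.8 : 59.7 : 100.0 : 83.7 : 28.0.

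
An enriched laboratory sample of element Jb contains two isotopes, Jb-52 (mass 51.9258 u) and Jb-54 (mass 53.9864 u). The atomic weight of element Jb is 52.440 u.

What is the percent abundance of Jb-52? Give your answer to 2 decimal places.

Let x be the fractional abundance of Jb-52; then Jb-54 has abundance 1 − x.
51.9258·x + 53.9864·(1 − x) = 52.440
(51.9258 − 53.9864)·x = 52.440 − 53.9864
x = -1.5464 / -2.0606 = 0.75046 → 75.05% Jb-52, 24.95% Jb-54.

75.05%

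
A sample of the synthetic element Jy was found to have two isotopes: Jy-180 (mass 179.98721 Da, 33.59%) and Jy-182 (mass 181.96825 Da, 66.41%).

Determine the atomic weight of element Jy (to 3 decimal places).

Weight each isotope mass by its fractional abundance: 0.3359 × 179.98721 + 0.6641 × 181.96825
= 60.457704 + 120.845115 = 181.302819 Da

181.303 Da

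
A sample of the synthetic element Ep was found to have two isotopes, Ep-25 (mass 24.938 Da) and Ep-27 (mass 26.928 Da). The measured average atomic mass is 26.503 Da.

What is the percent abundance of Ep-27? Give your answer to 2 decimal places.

78.64%

Let x be the fractional abundance of Ep-25; then Ep-27 has abundance 1 − x.
24.938·x + 26.928·(1 − x) = 26.503
(24.938 − 26.928)·x = 26.503 − 26.928
x = -0.425 / -1.990 = 0.21357 → 21.36% Ep-25, 78.64% Ep-27.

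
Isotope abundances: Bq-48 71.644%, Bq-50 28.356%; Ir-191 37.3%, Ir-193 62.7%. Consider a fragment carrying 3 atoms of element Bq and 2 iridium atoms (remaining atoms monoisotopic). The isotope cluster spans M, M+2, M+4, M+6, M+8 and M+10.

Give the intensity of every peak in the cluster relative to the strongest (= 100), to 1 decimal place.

Element Bq pattern (n=3): 0.36773882 : 0.43664237 : 0.17281881 : 0.0228
Iridium pattern (n=2): 0.139129 : 0.467742 : 0.393129
Convolve the two distributions (both contribute in 2-u steps):
  M: 0.36773882×0.139129 = 0.051163
  M+2: 0.36773882×0.467742 + 0.43664237×0.139129 = 0.232757
  M+4: 0.36773882×0.393129 + 0.43664237×0.467742 + 0.17281881×0.139129 = 0.372849
  M+6: 0.43664237×0.393129 + 0.17281881×0.467742 + 0.0228×0.139129 = 0.255664
  M+8: 0.17281881×0.393129 + 0.0228×0.467742 = 0.078605
  M+10: 0.0228×0.393129 = 0.008963
Scale to base peak (0.372849) = 100: 13.7 : 62.4 : 100.0 : 68.6 : 21.1 : 2.4

13.7 : 62.4 : 100.0 : 68.6 : 21.1 : 2.4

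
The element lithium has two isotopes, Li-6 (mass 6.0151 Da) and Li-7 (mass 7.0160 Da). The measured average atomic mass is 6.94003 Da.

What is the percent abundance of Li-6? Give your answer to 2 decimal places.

7.59%

Let x be the fractional abundance of Li-6; then Li-7 has abundance 1 − x.
6.0151·x + 7.0160·(1 − x) = 6.94003
(6.0151 − 7.0160)·x = 6.94003 − 7.0160
x = -0.07597 / -1.0009 = 0.07590 → 7.59% Li-6, 92.41% Li-7.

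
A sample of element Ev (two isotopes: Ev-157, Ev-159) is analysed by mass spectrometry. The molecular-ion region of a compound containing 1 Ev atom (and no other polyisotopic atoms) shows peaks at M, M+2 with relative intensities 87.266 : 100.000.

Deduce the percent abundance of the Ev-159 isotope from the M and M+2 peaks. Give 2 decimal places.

53.40%

Write p for the Ev-157 fraction. I(M+2)/I(M) = [C(1,1)·p^0·(1−p)] / p^1 = 1·(1−p)/p = 100.000/87.266 = 1.1459
(1−p)/p = 1.1459/1 = 1.1459  ⇒  p = 1/(1 + 1.1459) = 0.4660
Ev-157: 46.60%, Ev-159: 53.40%.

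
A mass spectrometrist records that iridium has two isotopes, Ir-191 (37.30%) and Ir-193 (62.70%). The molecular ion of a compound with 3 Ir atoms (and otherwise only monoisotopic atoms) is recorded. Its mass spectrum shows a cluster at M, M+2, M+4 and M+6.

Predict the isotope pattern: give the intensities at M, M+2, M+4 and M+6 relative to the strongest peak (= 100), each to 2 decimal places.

Each Ir atom is independently Ir-191 (p = 0.3730) or Ir-193 (q = 0.6270); the cluster is the binomial expansion (p + q)^3.
P(M) = 0.3730^3 = 0.051895
P(M+2) = 3 × 0.3730^2 × 0.6270^1 = 0.261702
P(M+4) = 3 × 0.3730^1 × 0.6270^2 = 0.439911
P(M+6) = 0.6270^3 = 0.246492
The M+4 peak is largest (0.439911); scaling to 100 gives 11.80 : 59.49 : 100.00 : 56.03.

11.80 : 59.49 : 100.00 : 56.03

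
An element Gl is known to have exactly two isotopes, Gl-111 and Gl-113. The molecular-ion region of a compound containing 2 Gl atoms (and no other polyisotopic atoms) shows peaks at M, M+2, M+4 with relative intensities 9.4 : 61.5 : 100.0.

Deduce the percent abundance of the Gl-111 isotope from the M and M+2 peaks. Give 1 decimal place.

23.4%

Let p = fractional abundance of Gl-111. I(M+2)/I(M) = [C(2,1)·p^1·(1−p)] / p^2 = 2·(1−p)/p = 61.5/9.4 = 6.5426
(1−p)/p = 6.5426/2 = 3.2713  ⇒  p = 1/(1 + 3.2713) = 0.2341
Gl-111: 23.4%, Gl-113: 76.6%.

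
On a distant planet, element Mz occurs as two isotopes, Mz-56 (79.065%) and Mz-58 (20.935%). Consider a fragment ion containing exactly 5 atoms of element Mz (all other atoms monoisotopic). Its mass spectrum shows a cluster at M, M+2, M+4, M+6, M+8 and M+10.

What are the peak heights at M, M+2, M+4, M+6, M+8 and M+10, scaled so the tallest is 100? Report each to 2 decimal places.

75.53 : 100.00 : 52.96 : 14.02 : 1.86 : 0.10

Each Mz atom is independently Mz-56 (p = 0.79065) or Mz-58 (q = 0.20935); the cluster is the binomial expansion (p + q)^5.
P(M) = 0.79065^5 = 0.308974
P(M+2) = 5 × 0.79065^4 × 0.20935^1 = 0.409053
P(M+4) = 10 × 0.79065^3 × 0.20935^2 = 0.216620
P(M+6) = 10 × 0.79065^2 × 0.20935^3 = 0.057357
P(M+8) = 5 × 0.79065^1 × 0.20935^4 = 0.007594
P(M+10) = 0.20935^5 = 0.000402
The M+2 peak is largest (0.409053); scaling to 100 gives 75.53 : 100.00 : 52.96 : 14.02 : 1.86 : 0.10.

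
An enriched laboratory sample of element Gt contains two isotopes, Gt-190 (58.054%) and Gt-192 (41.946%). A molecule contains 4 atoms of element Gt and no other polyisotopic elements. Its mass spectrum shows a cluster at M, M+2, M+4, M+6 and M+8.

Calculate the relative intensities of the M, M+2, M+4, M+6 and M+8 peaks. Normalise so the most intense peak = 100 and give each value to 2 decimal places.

31.93 : 92.27 : 100.00 : 48.17 : 8.70

The 4 Gt atoms are independent, so intensities follow the terms of (0.58054 + 0.41946)^4.
P(M) = 0.58054^4 = 0.113587
P(M+2) = 4 × 0.58054^3 × 0.41946^1 = 0.328282
P(M+4) = 6 × 0.58054^2 × 0.41946^2 = 0.355792
P(M+6) = 4 × 0.58054^1 × 0.41946^3 = 0.171381
P(M+8) = 0.41946^4 = 0.030957
The M+4 peak is largest (0.355792); scaling to 100 gives 31.93 : 92.27 : 100.00 : 48.17 : 8.70.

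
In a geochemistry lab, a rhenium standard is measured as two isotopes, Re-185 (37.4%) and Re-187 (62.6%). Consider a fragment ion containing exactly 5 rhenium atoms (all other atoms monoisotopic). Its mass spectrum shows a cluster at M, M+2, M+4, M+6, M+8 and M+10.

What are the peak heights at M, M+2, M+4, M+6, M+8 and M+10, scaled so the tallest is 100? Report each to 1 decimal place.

2.1 : 17.8 : 59.7 : 100.0 : 83.7 : 28.0

Each Re atom is independently Re-185 (p = 0.374) or Re-187 (q = 0.626); the cluster is the binomial expansion (p + q)^5.
P(M) = 0.374^5 = 0.007317
P(M+2) = 5 × 0.374^4 × 0.626^1 = 0.061239
P(M+4) = 10 × 0.374^3 × 0.626^2 = 0.205005
P(M+6) = 10 × 0.374^2 × 0.626^3 = 0.343136
P(M+8) = 5 × 0.374^1 × 0.626^4 = 0.287170
P(M+10) = 0.626^5 = 0.096133
The M+6 peak is largest (0.343136); scaling to 100 gives 2.1 : 17.8 : 59.7 : 100.0 : 83.7 : 28.0.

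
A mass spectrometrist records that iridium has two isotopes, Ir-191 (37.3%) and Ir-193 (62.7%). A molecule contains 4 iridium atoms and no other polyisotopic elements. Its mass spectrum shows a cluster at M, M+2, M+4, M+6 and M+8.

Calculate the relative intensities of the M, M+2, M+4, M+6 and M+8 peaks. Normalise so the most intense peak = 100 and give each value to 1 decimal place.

5.3 : 35.4 : 89.2 : 100.0 : 42.0

Each Ir atom is independently Ir-191 (p = 0.373) or Ir-193 (q = 0.627); the cluster is the binomial expansion (p + q)^4.
P(M) = 0.373^4 = 0.019357
P(M+2) = 4 × 0.373^3 × 0.627^1 = 0.130153
P(M+4) = 6 × 0.373^2 × 0.627^2 = 0.328174
P(M+6) = 4 × 0.373^1 × 0.627^3 = 0.367766
P(M+8) = 0.627^4 = 0.154550
The M+6 peak is largest (0.367766); scaling to 100 gives 5.3 : 35.4 : 89.2 : 100.0 : 42.0.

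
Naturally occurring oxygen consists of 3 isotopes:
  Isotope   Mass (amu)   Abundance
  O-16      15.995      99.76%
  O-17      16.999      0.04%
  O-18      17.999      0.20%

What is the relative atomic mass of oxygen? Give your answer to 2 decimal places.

16.00 amu

Average mass = Σ (abundance × isotope mass) = 0.9976 × 15.995 + 0.0004 × 16.999 + 0.0020 × 17.999
= 15.9566 + 0.0068 + 0.0360 = 15.9994 amu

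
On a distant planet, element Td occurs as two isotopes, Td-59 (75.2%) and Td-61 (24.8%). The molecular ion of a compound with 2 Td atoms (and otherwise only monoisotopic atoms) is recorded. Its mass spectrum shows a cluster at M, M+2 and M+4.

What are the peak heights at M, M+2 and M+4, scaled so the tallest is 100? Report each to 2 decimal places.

100.00 : 65.96 : 10.88

Expanding (0.752 + 0.248)^2:
P(M) = 0.752^2 = 0.565504
P(M+2) = 2 × 0.752^1 × 0.248^1 = 0.372992
P(M+4) = 0.248^2 = 0.061504
The M peak is largest (0.565504); scaling to 100 gives 100.00 : 65.96 : 10.88.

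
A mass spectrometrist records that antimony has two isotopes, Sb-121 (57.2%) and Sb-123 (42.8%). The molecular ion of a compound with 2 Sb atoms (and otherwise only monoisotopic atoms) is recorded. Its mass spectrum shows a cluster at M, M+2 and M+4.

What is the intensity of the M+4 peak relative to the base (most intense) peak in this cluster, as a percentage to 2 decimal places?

37.41%

Binomial terms of (0.572 + 0.428)^2: M 0.3272, M+2 0.4896, M+4 0.1832 → M+2 is the base peak.
P(M+2) = C(2,1) × 0.572^1 × 0.428^1 = 2 × 0.5720 × 0.4280 = 0.489632 (base)
P(M+4) = C(2,2) × 0.572^0 × 0.428^2 = 1 × 1.0000 × 0.183184 = 0.183184
Relative intensity = 0.183184 / 0.489632 × 100 = 37.41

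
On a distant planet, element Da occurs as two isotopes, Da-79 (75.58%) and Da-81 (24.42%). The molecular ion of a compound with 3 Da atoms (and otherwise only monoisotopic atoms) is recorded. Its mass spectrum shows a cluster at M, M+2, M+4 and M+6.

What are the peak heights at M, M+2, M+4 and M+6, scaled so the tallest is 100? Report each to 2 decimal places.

Expanding (0.7558 + 0.2442)^3:
P(M) = 0.7558^3 = 0.431738
P(M+2) = 3 × 0.7558^2 × 0.2442^1 = 0.418486
P(M+4) = 3 × 0.7558^1 × 0.2442^2 = 0.135213
P(M+6) = 0.2442^3 = 0.014563
The M peak is largest (0.431738); scaling to 100 gives 100.00 : 96.93 : 31.32 : 3.37.

100.00 : 96.93 : 31.32 : 3.37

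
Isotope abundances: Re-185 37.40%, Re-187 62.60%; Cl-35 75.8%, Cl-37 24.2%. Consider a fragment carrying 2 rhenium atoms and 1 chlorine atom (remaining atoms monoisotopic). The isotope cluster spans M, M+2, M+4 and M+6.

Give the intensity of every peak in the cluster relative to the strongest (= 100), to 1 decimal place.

Rhenium pattern (n=2): 0.139876 : 0.468248 : 0.391876
Chlorine pattern (n=1): 0.7580 : 0.2420
Convolve the two distributions (both contribute in 2-u steps):
  M: 0.139876×0.7580 = 0.106026
  M+2: 0.139876×0.2420 + 0.468248×0.7580 = 0.388782
  M+4: 0.468248×0.2420 + 0.391876×0.7580 = 0.410358
  M+6: 0.391876×0.2420 = 0.094834
Scale to base peak (0.410358) = 100: 25.8 : 94.7 : 100.0 : 23.1

25.8 : 94.7 : 100.0 : 23.1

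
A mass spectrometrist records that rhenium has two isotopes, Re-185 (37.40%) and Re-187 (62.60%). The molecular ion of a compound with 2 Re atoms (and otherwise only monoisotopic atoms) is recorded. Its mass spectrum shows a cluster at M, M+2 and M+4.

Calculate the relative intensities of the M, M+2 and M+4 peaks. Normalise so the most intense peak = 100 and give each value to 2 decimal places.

29.87 : 100.00 : 83.69

Each Re atom is independently Re-185 (p = 0.3740) or Re-187 (q = 0.6260); the cluster is the binomial expansion (p + q)^2.
P(M) = 0.3740^2 = 0.139876
P(M+2) = 2 × 0.3740^1 × 0.6260^1 = 0.468248
P(M+4) = 0.6260^2 = 0.391876
The M+2 peak is largest (0.468248); scaling to 100 gives 29.87 : 100.00 : 83.69.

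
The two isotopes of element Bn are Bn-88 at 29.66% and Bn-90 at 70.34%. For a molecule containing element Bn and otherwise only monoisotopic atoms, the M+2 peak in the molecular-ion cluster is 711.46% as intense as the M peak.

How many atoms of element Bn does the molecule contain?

3

With n Bn atoms, P(M+2)/P(M) = C(n,1)·p^(n−1)q / p^n = n·q/p = n · 0.7034/0.2966.
n = 7.1146 × 0.2966/0.7034 = 3.00 ≈ 3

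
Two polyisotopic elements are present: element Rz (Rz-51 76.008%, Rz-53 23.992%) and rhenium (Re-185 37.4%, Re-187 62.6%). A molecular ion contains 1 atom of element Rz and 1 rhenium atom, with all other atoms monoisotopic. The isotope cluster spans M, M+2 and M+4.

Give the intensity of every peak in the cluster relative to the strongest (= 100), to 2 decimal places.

50.27 : 100.00 : 26.56

Element Rz pattern (n=1): 0.76008 : 0.23992
Rhenium pattern (n=1): 0.3740 : 0.6260
Convolve the two distributions (both contribute in 2-u steps):
  M: 0.76008×0.3740 = 0.284270
  M+2: 0.76008×0.6260 + 0.23992×0.3740 = 0.565540
  M+4: 0.23992×0.6260 = 0.150190
Scale to base peak (0.565540) = 100: 50.27 : 100.00 : 26.56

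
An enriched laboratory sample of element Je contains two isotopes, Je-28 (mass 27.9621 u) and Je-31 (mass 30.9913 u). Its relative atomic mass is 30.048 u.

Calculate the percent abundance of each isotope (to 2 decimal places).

Je-28: 31.14%, Je-31: 68.86%

With x = fraction of Je-28 (so Je-31 is 1 − x):
27.9621·x + 30.9913·(1 − x) = 30.048
(27.9621 − 30.9913)·x = 30.048 − 30.9913
x = -0.9433 / -3.0292 = 0.31140 → 31.14% Je-28, 68.86% Je-31.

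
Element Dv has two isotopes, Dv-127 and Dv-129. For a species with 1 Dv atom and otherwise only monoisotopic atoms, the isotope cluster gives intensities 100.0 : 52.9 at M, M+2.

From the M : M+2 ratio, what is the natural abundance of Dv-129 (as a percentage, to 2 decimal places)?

34.60%

Let p = fractional abundance of Dv-127. I(M+2)/I(M) = [C(1,1)·p^0·(1−p)] / p^1 = 1·(1−p)/p = 52.9/100.0 = 0.5290
(1−p)/p = 0.5290/1 = 0.5290  ⇒  p = 1/(1 + 0.5290) = 0.6540
Dv-127: 65.40%, Dv-129: 34.60%.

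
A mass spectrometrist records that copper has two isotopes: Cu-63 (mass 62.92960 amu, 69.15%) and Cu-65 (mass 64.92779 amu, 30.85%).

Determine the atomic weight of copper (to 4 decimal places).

Average mass = Σ (abundance × isotope mass) = 0.6915 × 62.92960 + 0.3085 × 64.92779
= 43.515818 + 20.030223 = 63.546041 amu

63.5460 amu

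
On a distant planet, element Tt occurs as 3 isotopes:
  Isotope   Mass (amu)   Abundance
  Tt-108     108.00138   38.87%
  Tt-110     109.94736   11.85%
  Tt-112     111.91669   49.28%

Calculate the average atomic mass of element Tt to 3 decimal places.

Ar = Σ fᵢ·mᵢ = 0.3887 × 108.00138 + 0.1185 × 109.94736 + 0.4928 × 111.91669
= 41.980136 + 13.028762 + 55.152545 = 110.161443 amu

110.161 amu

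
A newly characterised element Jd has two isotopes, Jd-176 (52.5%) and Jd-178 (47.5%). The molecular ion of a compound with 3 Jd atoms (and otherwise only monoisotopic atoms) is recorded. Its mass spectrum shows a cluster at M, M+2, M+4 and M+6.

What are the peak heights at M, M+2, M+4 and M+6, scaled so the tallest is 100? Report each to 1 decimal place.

36.8 : 100.0 : 90.5 : 27.3

The 3 Jd atoms are independent, so intensities follow the terms of (0.525 + 0.475)^3.
P(M) = 0.525^3 = 0.144703
P(M+2) = 3 × 0.525^2 × 0.475^1 = 0.392766
P(M+4) = 3 × 0.525^1 × 0.475^2 = 0.355359
P(M+6) = 0.475^3 = 0.107172
The M+2 peak is largest (0.392766); scaling to 100 gives 36.8 : 100.0 : 90.5 : 27.3.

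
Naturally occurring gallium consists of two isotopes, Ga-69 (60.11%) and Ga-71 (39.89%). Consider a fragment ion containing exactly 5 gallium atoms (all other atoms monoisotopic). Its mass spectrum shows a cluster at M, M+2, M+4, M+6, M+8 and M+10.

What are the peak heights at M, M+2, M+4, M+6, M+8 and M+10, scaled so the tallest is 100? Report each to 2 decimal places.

Each Ga atom is independently Ga-69 (p = 0.6011) or Ga-71 (q = 0.3989); the cluster is the binomial expansion (p + q)^5.
P(M) = 0.6011^5 = 0.078475
P(M+2) = 5 × 0.6011^4 × 0.3989^1 = 0.260388
P(M+4) = 10 × 0.6011^3 × 0.3989^2 = 0.345596
P(M+6) = 10 × 0.6011^2 × 0.3989^3 = 0.229343
P(M+8) = 5 × 0.6011^1 × 0.3989^4 = 0.076098
P(M+10) = 0.3989^5 = 0.010100
The M+4 peak is largest (0.345596); scaling to 100 gives 22.71 : 75.34 : 100.00 : 66.36 : 22.02 : 2.92.

22.71 : 75.34 : 100.00 : 66.36 : 22.02 : 2.92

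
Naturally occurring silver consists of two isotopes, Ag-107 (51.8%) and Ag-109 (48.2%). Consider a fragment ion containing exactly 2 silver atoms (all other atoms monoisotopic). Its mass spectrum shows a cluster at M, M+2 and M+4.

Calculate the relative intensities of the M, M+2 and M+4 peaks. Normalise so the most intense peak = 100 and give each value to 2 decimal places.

The 2 Ag atoms are independent, so intensities follow the terms of (0.518 + 0.482)^2.
P(M) = 0.518^2 = 0.268324
P(M+2) = 2 × 0.518^1 × 0.482^1 = 0.499352
P(M+4) = 0.482^2 = 0.232324
The M+2 peak is largest (0.499352); scaling to 100 gives 53.73 : 100.00 : 46.53.

53.73 : 100.00 : 46.53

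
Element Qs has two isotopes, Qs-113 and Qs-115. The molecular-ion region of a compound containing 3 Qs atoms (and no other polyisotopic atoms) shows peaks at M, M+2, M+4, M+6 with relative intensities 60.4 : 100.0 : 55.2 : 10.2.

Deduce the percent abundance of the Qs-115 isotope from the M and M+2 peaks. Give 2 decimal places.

If p is the fraction of Qs that is Qs-113, then I(M+2)/I(M) = [C(3,1)·p^2·(1−p)] / p^3 = 3·(1−p)/p = 100.0/60.4 = 1.6556
(1−p)/p = 1.6556/3 = 0.5519  ⇒  p = 1/(1 + 0.5519) = 0.6444
Qs-113: 64.44%, Qs-115: 35.56%.

35.56%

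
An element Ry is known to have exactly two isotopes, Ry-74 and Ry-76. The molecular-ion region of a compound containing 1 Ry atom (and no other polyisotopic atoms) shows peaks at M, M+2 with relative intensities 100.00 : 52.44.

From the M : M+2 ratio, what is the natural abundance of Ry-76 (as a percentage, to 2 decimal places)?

34.40%

If p is the fraction of Ry that is Ry-74, then I(M+2)/I(M) = [C(1,1)·p^0·(1−p)] / p^1 = 1·(1−p)/p = 52.44/100.00 = 0.5244
(1−p)/p = 0.5244/1 = 0.5244  ⇒  p = 1/(1 + 0.5244) = 0.6560
Ry-74: 65.60%, Ry-76: 34.40%.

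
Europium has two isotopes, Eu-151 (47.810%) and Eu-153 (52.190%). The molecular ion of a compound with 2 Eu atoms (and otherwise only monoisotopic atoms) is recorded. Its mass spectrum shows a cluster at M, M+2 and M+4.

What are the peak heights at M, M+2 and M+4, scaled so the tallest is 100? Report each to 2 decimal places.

45.80 : 100.00 : 54.58

The 2 Eu atoms are independent, so intensities follow the terms of (0.47810 + 0.52190)^2.
P(M) = 0.47810^2 = 0.228580
P(M+2) = 2 × 0.47810^1 × 0.52190^1 = 0.499041
P(M+4) = 0.52190^2 = 0.272380
The M+2 peak is largest (0.499041); scaling to 100 gives 45.80 : 100.00 : 54.58.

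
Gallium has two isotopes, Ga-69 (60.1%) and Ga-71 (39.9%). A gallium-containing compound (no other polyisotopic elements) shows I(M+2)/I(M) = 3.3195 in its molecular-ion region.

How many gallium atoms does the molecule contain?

For n independent Ga atoms, I(M+2)/I(M) = n · (abundance Ga-71) / (abundance Ga-69) = n · 0.399/0.601.
n = 3.3195 × 0.601/0.399 = 5.00 ≈ 5

5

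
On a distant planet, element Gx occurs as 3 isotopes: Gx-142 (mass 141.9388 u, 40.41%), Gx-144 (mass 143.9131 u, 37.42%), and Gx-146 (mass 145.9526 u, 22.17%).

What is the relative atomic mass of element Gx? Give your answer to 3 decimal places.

143.567 u

Average mass = Σ (abundance × isotope mass) = 0.4041 × 141.9388 + 0.3742 × 143.9131 + 0.2217 × 145.9526
= 57.35747 + 53.85228 + 32.35769 = 143.56744 u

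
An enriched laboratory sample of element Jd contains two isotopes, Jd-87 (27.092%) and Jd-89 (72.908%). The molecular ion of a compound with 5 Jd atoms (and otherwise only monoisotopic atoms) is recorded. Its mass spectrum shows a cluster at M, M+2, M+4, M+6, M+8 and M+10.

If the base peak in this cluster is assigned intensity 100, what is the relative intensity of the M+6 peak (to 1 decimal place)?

Term probabilities: M 0.0015, M+2 0.0196, M+4 0.1057, M+6 0.2845, M+8 0.3827, M+10 0.2060. Base peak = M+8.
P(M+8) = C(5,4) × 0.27092^1 × 0.72908^4 = 5 × 0.27092 × 0.28255353 = 0.382747 (base)
P(M+6) = C(5,3) × 0.27092^2 × 0.72908^3 = 10 × 0.07339765 × 0.38754805 = 0.284451
Relative intensity = 0.284451 / 0.382747 × 100 = 74.3

74.3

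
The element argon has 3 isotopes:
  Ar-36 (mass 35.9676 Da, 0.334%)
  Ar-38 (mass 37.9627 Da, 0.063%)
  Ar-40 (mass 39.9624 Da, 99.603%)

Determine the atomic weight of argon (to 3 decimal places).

39.948 Da

The abundance-weighted mean is 0.00334 × 35.9676 + 0.00063 × 37.9627 + 0.99603 × 39.9624
= 0.12013 + 0.02392 + 39.80375 = 39.94780 Da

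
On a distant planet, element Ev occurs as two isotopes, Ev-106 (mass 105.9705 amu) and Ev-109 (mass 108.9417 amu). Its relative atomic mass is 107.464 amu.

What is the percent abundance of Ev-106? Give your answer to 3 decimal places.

49.734%

Let x be the fractional abundance of Ev-106; then Ev-109 has abundance 1 − x.
105.9705·x + 108.9417·(1 − x) = 107.464
(105.9705 − 108.9417)·x = 107.464 − 108.9417
x = -1.4777 / -2.9712 = 0.49734 → 49.734% Ev-106, 50.266% Ev-109.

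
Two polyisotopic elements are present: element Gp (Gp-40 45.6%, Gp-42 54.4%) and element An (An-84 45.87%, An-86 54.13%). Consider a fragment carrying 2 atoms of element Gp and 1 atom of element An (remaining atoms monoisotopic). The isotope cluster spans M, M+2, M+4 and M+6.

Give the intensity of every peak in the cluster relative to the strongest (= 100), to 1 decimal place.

Element Gp pattern (n=2): 0.207936 : 0.496128 : 0.295936
Element An pattern (n=1): 0.4587 : 0.5413
Convolve the two distributions (both contribute in 2-u steps):
  M: 0.207936×0.4587 = 0.095380
  M+2: 0.207936×0.5413 + 0.496128×0.4587 = 0.340130
  M+4: 0.496128×0.5413 + 0.295936×0.4587 = 0.404300
  M+6: 0.295936×0.5413 = 0.160190
Scale to base peak (0.404300) = 100: 23.6 : 84.1 : 100.0 : 39.6

23.6 : 84.1 : 100.0 : 39.6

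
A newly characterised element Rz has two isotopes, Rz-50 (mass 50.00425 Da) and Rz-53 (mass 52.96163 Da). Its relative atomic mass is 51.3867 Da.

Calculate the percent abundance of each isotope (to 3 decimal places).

Rz-50: 53.254%, Rz-53: 46.746%

Let x be the fractional abundance of Rz-50; then Rz-53 has abundance 1 − x.
50.00425·x + 52.96163·(1 − x) = 51.3867
(50.00425 − 52.96163)·x = 51.3867 − 52.96163
x = -1.57493 / -2.95738 = 0.53254 → 53.254% Rz-50, 46.746% Rz-53.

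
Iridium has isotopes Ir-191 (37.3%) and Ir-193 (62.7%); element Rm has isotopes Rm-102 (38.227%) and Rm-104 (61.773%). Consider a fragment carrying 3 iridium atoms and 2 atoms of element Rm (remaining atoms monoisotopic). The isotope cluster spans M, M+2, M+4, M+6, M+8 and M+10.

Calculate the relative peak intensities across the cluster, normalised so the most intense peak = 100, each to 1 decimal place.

2.2 : 18.3 : 60.4 : 100.0 : 82.7 : 27.4

Iridium pattern (n=3): 0.05189512 : 0.26170165 : 0.43991135 : 0.24649188
Element Rm pattern (n=2): 0.14613035 : 0.47227929 : 0.38159035
Convolve the two distributions (both contribute in 2-u steps):
  M: 0.05189512×0.14613035 = 0.007583
  M+2: 0.05189512×0.47227929 + 0.26170165×0.14613035 = 0.062752
  M+4: 0.05189512×0.38159035 + 0.26170165×0.47227929 + 0.43991135×0.14613035 = 0.207683
  M+6: 0.26170165×0.38159035 + 0.43991135×0.47227929 + 0.24649188×0.14613035 = 0.343644
  M+8: 0.43991135×0.38159035 + 0.24649188×0.47227929 = 0.284279
  M+10: 0.24649188×0.38159035 = 0.094059
Scale to base peak (0.343644) = 100: 2.2 : 18.3 : 60.4 : 100.0 : 82.7 : 27.4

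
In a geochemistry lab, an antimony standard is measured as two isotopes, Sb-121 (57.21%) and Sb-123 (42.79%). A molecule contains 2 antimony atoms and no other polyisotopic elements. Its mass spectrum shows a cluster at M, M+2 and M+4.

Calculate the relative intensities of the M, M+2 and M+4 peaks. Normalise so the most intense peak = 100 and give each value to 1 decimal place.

66.8 : 100.0 : 37.4

Expanding (0.5721 + 0.4279)^2:
P(M) = 0.5721^2 = 0.327298
P(M+2) = 2 × 0.5721^1 × 0.4279^1 = 0.489603
P(M+4) = 0.4279^2 = 0.183098
The M+2 peak is largest (0.489603); scaling to 100 gives 66.8 : 100.0 : 37.4.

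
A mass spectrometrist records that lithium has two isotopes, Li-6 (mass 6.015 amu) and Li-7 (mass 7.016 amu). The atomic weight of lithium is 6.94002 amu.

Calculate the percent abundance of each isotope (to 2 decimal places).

Li-6: 7.59%, Li-7: 92.41%

Let x be the fractional abundance of Li-6; then Li-7 has abundance 1 − x.
6.015·x + 7.016·(1 − x) = 6.94002
(6.015 − 7.016)·x = 6.94002 − 7.016
x = -0.07598 / -1.001 = 0.07590 → 7.59% Li-6, 92.41% Li-7.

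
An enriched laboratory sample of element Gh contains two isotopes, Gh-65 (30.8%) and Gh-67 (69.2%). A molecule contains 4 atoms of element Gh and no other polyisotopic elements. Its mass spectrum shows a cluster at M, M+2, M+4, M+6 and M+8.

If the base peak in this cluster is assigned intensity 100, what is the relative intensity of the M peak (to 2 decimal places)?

2.20

Binomial terms of (0.308 + 0.692)^4: M 0.0090, M+2 0.0809, M+4 0.2726, M+6 0.4083, M+8 0.2293 → M+6 is the base peak.
P(M+6) = C(4,3) × 0.308^1 × 0.692^3 = 4 × 0.3080 × 0.33137389 = 0.408253 (base)
P(M) = C(4,0) × 0.308^4 × 0.692^0 = 1 × 0.00899918 × 1.0000 = 0.008999
Relative intensity = 0.008999 / 0.408253 × 100 = 2.20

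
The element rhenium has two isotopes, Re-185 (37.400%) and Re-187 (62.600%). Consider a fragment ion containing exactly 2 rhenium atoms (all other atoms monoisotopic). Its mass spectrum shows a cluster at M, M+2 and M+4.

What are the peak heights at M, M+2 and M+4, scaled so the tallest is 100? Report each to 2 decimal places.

29.87 : 100.00 : 83.69

Each Re atom is independently Re-185 (p = 0.37400) or Re-187 (q = 0.62600); the cluster is the binomial expansion (p + q)^2.
P(M) = 0.37400^2 = 0.139876
P(M+2) = 2 × 0.37400^1 × 0.62600^1 = 0.468248
P(M+4) = 0.62600^2 = 0.391876
The M+2 peak is largest (0.468248); scaling to 100 gives 29.87 : 100.00 : 83.69.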